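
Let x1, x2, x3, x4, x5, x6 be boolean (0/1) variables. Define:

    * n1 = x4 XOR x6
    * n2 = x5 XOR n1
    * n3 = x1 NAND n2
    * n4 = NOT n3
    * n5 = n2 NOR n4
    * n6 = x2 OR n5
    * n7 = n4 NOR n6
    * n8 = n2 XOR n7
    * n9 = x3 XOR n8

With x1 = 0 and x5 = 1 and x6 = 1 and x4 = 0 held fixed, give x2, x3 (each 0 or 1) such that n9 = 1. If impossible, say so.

x2=0, x3=1

n9 = x3 XOR n8 must be 1, so x3 and n8 differ.
Check with x1 = 0 and x5 = 1 and x6 = 1 and x4 = 0 and x2=0, x3=1:
n1 = x4 XOR x6 = 0 XOR 1 = 1
n2 = x5 XOR n1 = 1 XOR 1 = 0
n3 = x1 NAND n2 = 0 NAND 0 = 1
n4 = NOT n3 = NOT 1 = 0
n5 = n2 NOR n4 = 0 NOR 0 = 1
n6 = x2 OR n5 = 0 OR 1 = 1
n7 = n4 NOR n6 = 0 NOR 1 = 0
n8 = n2 XOR n7 = 0 XOR 0 = 0
n9 = x3 XOR n8 = 1 XOR 0 = 1
So n9 = 1.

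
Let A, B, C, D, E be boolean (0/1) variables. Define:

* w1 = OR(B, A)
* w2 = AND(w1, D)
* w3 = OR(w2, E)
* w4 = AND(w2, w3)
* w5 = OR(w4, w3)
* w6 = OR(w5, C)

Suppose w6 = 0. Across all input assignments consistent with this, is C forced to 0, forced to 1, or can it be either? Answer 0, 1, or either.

0

w6 = OR(w5, C) must be 0, so both w5 = 0 and C = 0.
Every assignment with w6 = 0 has C = 0; there are 5 such assignment(s).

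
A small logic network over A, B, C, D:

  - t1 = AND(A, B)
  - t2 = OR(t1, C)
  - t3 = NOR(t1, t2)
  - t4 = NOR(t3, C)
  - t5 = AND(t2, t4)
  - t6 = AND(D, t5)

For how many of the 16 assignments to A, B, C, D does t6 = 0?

15

t6 = AND(D, t5) must be 0, so at least one of D, t5 is 0.
Enumerating the 16 input combinations, 15 give t6 = 0 and 1 give t6 = 1.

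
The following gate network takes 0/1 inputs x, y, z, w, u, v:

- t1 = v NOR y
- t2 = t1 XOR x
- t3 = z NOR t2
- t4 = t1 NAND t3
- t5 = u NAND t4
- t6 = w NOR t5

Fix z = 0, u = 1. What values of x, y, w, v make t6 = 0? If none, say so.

t6 = w NOR t5 must be 0, so at least one of w, t5 is 1.
Check with z = 0, u = 1 and x=0, y=1, w=1, v=0:
t1 = v NOR y = 0 NOR 1 = 0
t2 = t1 XOR x = 0 XOR 0 = 0
t3 = z NOR t2 = 0 NOR 0 = 1
t4 = t1 NAND t3 = 0 NAND 1 = 1
t5 = u NAND t4 = 1 NAND 1 = 0
t6 = w NOR t5 = 1 NOR 0 = 0
So t6 = 0.

x=0, y=1, w=1, v=0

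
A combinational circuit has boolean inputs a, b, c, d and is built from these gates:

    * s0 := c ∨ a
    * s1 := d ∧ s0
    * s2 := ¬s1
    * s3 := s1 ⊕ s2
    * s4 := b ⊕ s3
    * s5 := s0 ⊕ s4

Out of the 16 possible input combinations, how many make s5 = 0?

s5 = s0 ⊕ s4 must be 0, so s0 and s4 are equal.
Enumerating the 16 input combinations, 8 give s5 = 0 and 8 give s5 = 1.

8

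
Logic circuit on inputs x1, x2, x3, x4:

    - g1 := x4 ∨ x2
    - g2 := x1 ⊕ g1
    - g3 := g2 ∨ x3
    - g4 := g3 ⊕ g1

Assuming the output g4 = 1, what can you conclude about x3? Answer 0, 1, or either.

Both values of x3 occur among assignments with g4 = 1:
  x3=0: x1=1, x2=0, x3=0, x4=0
  x3=1: x1=0, x2=0, x3=1, x4=0

either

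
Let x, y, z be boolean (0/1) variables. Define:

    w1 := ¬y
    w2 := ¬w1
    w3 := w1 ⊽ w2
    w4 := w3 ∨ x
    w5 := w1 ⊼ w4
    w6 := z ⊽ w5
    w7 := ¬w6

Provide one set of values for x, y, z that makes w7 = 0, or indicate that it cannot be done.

w7 = ¬w6 must be 0, so w6 = 1.
w6 = z ⊽ w5 must be 1, so both z = 0 and w5 = 0.
w5 = w1 ⊼ w4 must be 0, so both w1 = 1 and w4 = 1.
Check with x=1 y=0 z=0:
w1 = ¬y = ¬0 = 1
w2 = ¬w1 = ¬1 = 0
w3 = w1 ⊽ w2 = 1 ⊽ 0 = 0
w4 = w3 ∨ x = 0 ∨ 1 = 1
w5 = w1 ⊼ w4 = 1 ⊼ 1 = 0
w6 = z ⊽ w5 = 0 ⊽ 0 = 1
w7 = ¬w6 = ¬1 = 0
So w7 = 0 as required.

x=1 y=0 z=0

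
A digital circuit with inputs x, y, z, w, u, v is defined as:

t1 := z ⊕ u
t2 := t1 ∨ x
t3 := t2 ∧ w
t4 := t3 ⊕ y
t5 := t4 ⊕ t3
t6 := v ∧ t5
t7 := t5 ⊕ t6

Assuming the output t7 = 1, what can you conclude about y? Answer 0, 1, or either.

1

t7 = t5 ⊕ t6 must be 1, so t5 and t6 differ.
Every assignment with t7 = 1 has y = 1; there are 16 such assignment(s).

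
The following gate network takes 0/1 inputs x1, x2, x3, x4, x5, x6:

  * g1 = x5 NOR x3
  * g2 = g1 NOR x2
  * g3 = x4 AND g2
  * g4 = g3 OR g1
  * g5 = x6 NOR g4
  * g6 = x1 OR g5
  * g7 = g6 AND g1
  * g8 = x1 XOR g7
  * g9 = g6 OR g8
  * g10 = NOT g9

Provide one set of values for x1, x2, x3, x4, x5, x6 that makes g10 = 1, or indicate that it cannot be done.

x1=0, x2=1, x3=1, x4=0, x5=0, x6=1

g10 = NOT g9 must be 1, so g9 = 0.
g9 = g6 OR g8 must be 0, so both g6 = 0 and g8 = 0.
g6 = x1 OR g5 must be 0, so both x1 = 0 and g5 = 0.
Check with x1=0, x2=1, x3=1, x4=0, x5=0, x6=1:
g1 = x5 NOR x3 = 0 NOR 1 = 0
g2 = g1 NOR x2 = 0 NOR 1 = 0
g3 = x4 AND g2 = 0 AND 0 = 0
g4 = g3 OR g1 = 0 OR 0 = 0
g5 = x6 NOR g4 = 1 NOR 0 = 0
g6 = x1 OR g5 = 0 OR 0 = 0
g7 = g6 AND g1 = 0 AND 0 = 0
g8 = x1 XOR g7 = 0 XOR 0 = 0
g9 = g6 OR g8 = 0 OR 0 = 0
g10 = NOT g9 = NOT 0 = 1
So g10 = 1 as required.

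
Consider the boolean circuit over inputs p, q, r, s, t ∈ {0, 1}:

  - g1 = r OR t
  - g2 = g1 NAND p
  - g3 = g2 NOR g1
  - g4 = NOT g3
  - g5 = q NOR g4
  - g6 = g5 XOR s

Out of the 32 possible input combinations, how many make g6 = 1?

g6 = g5 XOR s must be 1, so g5 and s differ.
Enumerating the 32 input combinations, 16 give g6 = 1 and 16 give g6 = 0.

16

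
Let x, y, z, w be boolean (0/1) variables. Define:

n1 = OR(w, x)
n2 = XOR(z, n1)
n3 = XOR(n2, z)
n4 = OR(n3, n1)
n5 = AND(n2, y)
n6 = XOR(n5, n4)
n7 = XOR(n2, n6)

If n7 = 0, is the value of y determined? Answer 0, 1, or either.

either

Both values of y occur among assignments with n7 = 0:
  y=0: x=0, y=0, z=0, w=0
  y=1: x=0, y=1, z=0, w=0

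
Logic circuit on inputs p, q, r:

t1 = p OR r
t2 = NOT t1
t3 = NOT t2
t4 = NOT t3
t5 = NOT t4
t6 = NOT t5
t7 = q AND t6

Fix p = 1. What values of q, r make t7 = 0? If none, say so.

Check with p = 1 and q=1, r=1:
t1 = p OR r = 1 OR 1 = 1
t2 = NOT t1 = NOT 1 = 0
t3 = NOT t2 = NOT 0 = 1
t4 = NOT t3 = NOT 1 = 0
t5 = NOT t4 = NOT 0 = 1
t6 = NOT t5 = NOT 1 = 0
t7 = q AND t6 = 1 AND 0 = 0
So t7 = 0.

q=1 r=1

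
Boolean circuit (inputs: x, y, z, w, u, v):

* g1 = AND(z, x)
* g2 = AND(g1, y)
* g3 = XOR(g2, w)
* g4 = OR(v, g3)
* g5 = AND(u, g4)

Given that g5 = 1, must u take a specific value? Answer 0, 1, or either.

1

g5 = AND(u, g4) must be 1, so both u = 1 and g4 = 1.
Every assignment with g5 = 1 has u = 1; there are 24 such assignment(s).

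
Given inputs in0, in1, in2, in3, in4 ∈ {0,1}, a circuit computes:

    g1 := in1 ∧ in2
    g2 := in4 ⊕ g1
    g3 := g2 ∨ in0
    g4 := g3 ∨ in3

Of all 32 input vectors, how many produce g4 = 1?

g4 = g3 ∨ in3 must be 1, so at least one of g3, in3 is 1.
Enumerating the 32 input combinations, 28 give g4 = 1 and 4 give g4 = 0.

28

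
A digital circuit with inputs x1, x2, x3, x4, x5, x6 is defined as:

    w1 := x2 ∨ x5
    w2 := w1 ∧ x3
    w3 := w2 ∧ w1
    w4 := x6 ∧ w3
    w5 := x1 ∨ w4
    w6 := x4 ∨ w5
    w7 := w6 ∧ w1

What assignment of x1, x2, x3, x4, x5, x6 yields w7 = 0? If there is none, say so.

w7 = w6 ∧ w1 must be 0, so at least one of w6, w1 is 0.
Check with x1=0 x2=0 x3=1 x4=1 x5=0 x6=1:
w1 = x2 ∨ x5 = 0 ∨ 0 = 0
w2 = w1 ∧ x3 = 0 ∧ 1 = 0
w3 = w2 ∧ w1 = 0 ∧ 0 = 0
w4 = x6 ∧ w3 = 1 ∧ 0 = 0
w5 = x1 ∨ w4 = 0 ∨ 0 = 0
w6 = x4 ∨ w5 = 1 ∨ 0 = 1
w7 = w6 ∧ w1 = 1 ∧ 0 = 0
So w7 = 0 as required.

x1=0 x2=0 x3=1 x4=1 x5=0 x6=1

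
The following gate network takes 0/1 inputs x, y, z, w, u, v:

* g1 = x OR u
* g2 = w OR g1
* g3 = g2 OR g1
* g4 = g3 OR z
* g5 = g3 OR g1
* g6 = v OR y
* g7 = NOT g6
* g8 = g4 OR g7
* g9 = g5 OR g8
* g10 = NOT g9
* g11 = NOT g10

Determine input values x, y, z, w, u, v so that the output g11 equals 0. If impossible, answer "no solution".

x=0, y=1, z=0, w=0, u=0, v=1

Check with x=0, y=1, z=0, w=0, u=0, v=1:
g1 = x OR u = 0 OR 0 = 0
g2 = w OR g1 = 0 OR 0 = 0
g3 = g2 OR g1 = 0 OR 0 = 0
g4 = g3 OR z = 0 OR 0 = 0
g5 = g3 OR g1 = 0 OR 0 = 0
g6 = v OR y = 1 OR 1 = 1
g7 = NOT g6 = NOT 1 = 0
g8 = g4 OR g7 = 0 OR 0 = 0
g9 = g5 OR g8 = 0 OR 0 = 0
g10 = NOT g9 = NOT 0 = 1
g11 = NOT g10 = NOT 1 = 0
So g11 = 0 as required.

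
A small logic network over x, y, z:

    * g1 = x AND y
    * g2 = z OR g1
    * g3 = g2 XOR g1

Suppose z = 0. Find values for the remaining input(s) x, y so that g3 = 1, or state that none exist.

With z = 0 fixed, none of the 4 settings of x, y give g3 = 1.
For example, with x=1, y=1:
g1 = x AND y = 1 AND 1 = 1
g2 = z OR g1 = 0 OR 1 = 1
g3 = g2 XOR g1 = 1 XOR 1 = 0
giving g3 = 0 ≠ 1.

no solution exists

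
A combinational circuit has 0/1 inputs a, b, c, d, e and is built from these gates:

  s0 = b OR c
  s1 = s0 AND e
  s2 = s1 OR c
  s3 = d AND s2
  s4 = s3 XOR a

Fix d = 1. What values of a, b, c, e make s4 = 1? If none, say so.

a=0 b=0 c=1 e=0

Check with d = 1 and a=0, b=0, c=1, e=0:
s0 = b OR c = 0 OR 1 = 1
s1 = s0 AND e = 1 AND 0 = 0
s2 = s1 OR c = 0 OR 1 = 1
s3 = d AND s2 = 1 AND 1 = 1
s4 = s3 XOR a = 1 XOR 0 = 1
So s4 = 1.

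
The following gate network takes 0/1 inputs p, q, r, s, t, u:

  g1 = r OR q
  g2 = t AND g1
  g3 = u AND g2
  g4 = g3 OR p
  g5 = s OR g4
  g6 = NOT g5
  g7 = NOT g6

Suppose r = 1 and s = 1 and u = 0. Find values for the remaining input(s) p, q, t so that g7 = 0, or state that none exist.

With r = 1 and s = 1 and u = 0 fixed, none of the 8 settings of p, q, t give g7 = 0.
For example, with p=1, q=0, t=1:
g1 = r OR q = 1 OR 0 = 1
g2 = t AND g1 = 1 AND 1 = 1
g3 = u AND g2 = 0 AND 1 = 0
g4 = g3 OR p = 0 OR 1 = 1
g5 = s OR g4 = 1 OR 1 = 1
g6 = NOT g5 = NOT 1 = 0
g7 = NOT g6 = NOT 0 = 1
giving g7 = 1 ≠ 0.

no solution exists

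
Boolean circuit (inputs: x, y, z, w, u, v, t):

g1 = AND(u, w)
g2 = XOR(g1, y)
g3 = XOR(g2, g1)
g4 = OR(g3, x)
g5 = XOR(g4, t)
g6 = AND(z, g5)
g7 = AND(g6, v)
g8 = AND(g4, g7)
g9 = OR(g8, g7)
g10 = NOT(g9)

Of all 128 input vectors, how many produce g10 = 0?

16

g10 = NOT(g9) must be 0, so g9 = 1.
g9 = OR(g8, g7) must be 1, so at least one of g8, g7 is 1.
Enumerating the 128 input combinations, 16 give g10 = 0 and 112 give g10 = 1.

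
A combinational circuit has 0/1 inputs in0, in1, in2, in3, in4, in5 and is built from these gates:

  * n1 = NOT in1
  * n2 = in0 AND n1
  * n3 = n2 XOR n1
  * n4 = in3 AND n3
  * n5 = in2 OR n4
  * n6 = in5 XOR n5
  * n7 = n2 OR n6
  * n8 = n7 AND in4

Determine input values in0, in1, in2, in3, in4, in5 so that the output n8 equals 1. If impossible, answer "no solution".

in0=1, in1=0, in2=0, in3=1, in4=1, in5=1

n8 = n7 AND in4 must be 1, so both n7 = 1 and in4 = 1.
n7 = n2 OR n6 must be 1, so at least one of n2, n6 is 1.
Check with in0=1, in1=0, in2=0, in3=1, in4=1, in5=1:
n1 = NOT in1 = NOT 0 = 1
n2 = in0 AND n1 = 1 AND 1 = 1
n3 = n2 XOR n1 = 1 XOR 1 = 0
n4 = in3 AND n3 = 1 AND 0 = 0
n5 = in2 OR n4 = 0 OR 0 = 0
n6 = in5 XOR n5 = 1 XOR 0 = 1
n7 = n2 OR n6 = 1 OR 1 = 1
n8 = n7 AND in4 = 1 AND 1 = 1
So n8 = 1 as required.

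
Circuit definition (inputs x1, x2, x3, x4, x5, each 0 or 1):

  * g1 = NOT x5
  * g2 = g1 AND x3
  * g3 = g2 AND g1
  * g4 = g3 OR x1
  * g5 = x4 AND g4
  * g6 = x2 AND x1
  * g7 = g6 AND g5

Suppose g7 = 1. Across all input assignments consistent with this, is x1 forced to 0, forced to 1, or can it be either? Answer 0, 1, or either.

g7 = g6 AND g5 must be 1, so both g6 = 1 and g5 = 1.
g6 = x2 AND x1 must be 1, so both x2 = 1 and x1 = 1.
Every assignment with g7 = 1 has x1 = 1; there are 4 such assignment(s).
  x1=1, x2=1, x3=0, x4=1, x5=0
  x1=1, x2=1, x3=0, x4=1, x5=1
  x1=1, x2=1, x3=1, x4=1, x5=0
  x1=1, x2=1, x3=1, x4=1, x5=1

1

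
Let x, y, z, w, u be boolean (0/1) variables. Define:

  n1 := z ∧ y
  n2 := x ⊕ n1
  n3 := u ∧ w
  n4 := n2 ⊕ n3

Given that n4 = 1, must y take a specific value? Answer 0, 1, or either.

Both values of y occur among assignments with n4 = 1:
  y=0: x=0, y=0, z=0, w=1, u=1
  y=1: x=0, y=1, z=0, w=1, u=1

either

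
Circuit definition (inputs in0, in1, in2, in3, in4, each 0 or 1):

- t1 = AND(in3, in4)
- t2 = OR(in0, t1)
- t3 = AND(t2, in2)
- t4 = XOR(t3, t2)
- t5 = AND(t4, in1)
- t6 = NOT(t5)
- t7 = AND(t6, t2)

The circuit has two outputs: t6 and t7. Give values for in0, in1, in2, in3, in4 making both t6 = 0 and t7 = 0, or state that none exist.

in0=1 in1=1 in2=0 in3=1 in4=0

Check with in0=1 in1=1 in2=0 in3=1 in4=0:
t1 = AND(in3, in4) = AND(1, 0) = 0
t2 = OR(in0, t1) = OR(1, 0) = 1
t3 = AND(t2, in2) = AND(1, 0) = 0
t4 = XOR(t3, t2) = XOR(0, 1) = 1
t5 = AND(t4, in1) = AND(1, 1) = 1
t6 = NOT(t5) = NOT 1 = 0
t7 = AND(t6, t2) = AND(0, 1) = 0
So t6 = 0 and t7 = 0.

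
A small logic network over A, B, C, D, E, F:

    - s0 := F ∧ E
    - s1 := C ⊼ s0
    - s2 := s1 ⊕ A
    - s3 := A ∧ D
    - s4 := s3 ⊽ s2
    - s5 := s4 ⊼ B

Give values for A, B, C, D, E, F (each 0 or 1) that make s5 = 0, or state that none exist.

A=1 B=1 C=0 D=0 E=0 F=0

Check with A=1 B=1 C=0 D=0 E=0 F=0:
s0 = F ∧ E = 0 ∧ 0 = 0
s1 = C ⊼ s0 = 0 ⊼ 0 = 1
s2 = s1 ⊕ A = 1 ⊕ 1 = 0
s3 = A ∧ D = 1 ∧ 0 = 0
s4 = s3 ⊽ s2 = 0 ⊽ 0 = 1
s5 = s4 ⊼ B = 1 ⊼ 1 = 0
So s5 = 0 as required.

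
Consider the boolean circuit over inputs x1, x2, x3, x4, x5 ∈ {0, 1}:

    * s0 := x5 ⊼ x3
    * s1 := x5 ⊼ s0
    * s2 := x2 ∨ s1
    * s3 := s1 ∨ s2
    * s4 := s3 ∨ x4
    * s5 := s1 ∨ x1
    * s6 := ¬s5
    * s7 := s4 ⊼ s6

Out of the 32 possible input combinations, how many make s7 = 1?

29

s7 = s4 ⊼ s6 must be 1, so at least one of s4, s6 is 0.
Enumerating the 32 input combinations, 29 give s7 = 1 and 3 give s7 = 0.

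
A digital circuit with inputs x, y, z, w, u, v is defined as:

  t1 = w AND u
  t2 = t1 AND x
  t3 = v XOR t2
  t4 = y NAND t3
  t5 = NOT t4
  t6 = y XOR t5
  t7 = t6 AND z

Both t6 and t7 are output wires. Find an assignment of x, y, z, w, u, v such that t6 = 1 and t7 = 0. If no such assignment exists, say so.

Check with x=1 y=1 z=0 w=1 u=0 v=0:
t1 = w AND u = 1 AND 0 = 0
t2 = t1 AND x = 0 AND 1 = 0
t3 = v XOR t2 = 0 XOR 0 = 0
t4 = y NAND t3 = 1 NAND 0 = 1
t5 = NOT t4 = NOT 1 = 0
t6 = y XOR t5 = 1 XOR 0 = 1
t7 = t6 AND z = 1 AND 0 = 0
So t6 = 1 and t7 = 0.

x=1 y=1 z=0 w=1 u=0 v=0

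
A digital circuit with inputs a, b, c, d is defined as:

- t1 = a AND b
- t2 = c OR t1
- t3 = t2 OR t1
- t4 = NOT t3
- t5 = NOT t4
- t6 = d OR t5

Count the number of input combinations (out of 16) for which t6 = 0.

t6 = d OR t5 must be 0, so both d = 0 and t5 = 0.
t5 = NOT t4 must be 0, so t4 = 1.
Satisfying assignments:
  a=0, b=0, c=0, d=0
  a=0, b=1, c=0, d=0
  a=1, b=0, c=0, d=0

3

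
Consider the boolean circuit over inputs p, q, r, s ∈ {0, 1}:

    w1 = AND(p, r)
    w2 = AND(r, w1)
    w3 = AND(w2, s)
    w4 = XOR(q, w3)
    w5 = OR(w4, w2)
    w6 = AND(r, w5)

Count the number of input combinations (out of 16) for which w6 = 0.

10

w6 = AND(r, w5) must be 0, so at least one of r, w5 is 0.
Enumerating the 16 input combinations, 10 give w6 = 0 and 6 give w6 = 1.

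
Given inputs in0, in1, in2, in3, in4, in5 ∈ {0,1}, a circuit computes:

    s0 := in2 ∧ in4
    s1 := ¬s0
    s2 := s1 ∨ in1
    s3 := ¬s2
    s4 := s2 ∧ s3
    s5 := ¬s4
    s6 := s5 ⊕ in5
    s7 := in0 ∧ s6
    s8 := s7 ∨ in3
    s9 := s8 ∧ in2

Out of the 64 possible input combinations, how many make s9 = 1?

20

s9 = s8 ∧ in2 must be 1, so both s8 = 1 and in2 = 1.
Enumerating the 64 input combinations, 20 give s9 = 1 and 44 give s9 = 0.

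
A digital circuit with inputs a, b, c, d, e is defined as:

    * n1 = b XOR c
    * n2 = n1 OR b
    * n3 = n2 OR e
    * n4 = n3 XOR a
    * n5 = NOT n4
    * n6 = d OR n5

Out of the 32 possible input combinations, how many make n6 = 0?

n6 = d OR n5 must be 0, so both d = 0 and n5 = 0.
n5 = NOT n4 must be 0, so n4 = 1.
Enumerating the 32 input combinations, 8 give n6 = 0 and 24 give n6 = 1.

8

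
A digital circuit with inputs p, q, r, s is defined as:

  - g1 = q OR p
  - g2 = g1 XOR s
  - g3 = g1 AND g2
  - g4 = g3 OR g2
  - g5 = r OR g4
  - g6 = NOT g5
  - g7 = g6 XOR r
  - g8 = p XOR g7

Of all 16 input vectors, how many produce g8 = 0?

8

g8 = p XOR g7 must be 0, so p and g7 are equal.
Enumerating the 16 input combinations, 8 give g8 = 0 and 8 give g8 = 1.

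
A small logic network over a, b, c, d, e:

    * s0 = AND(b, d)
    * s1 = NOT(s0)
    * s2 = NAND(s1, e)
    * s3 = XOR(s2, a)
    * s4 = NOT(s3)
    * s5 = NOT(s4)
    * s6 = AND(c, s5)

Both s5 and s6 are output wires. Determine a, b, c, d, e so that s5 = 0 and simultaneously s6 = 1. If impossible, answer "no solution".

Across all 32 input combinations, none give both s5 = 0 and s6 = 1.

no solution exists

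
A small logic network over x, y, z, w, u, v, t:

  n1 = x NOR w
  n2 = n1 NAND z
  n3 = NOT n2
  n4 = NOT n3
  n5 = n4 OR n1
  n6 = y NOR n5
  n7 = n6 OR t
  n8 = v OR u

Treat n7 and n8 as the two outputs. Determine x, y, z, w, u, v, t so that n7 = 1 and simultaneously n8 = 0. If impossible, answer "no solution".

Check with x=0 y=0 z=1 w=1 u=0 v=0 t=1:
n1 = x NOR w = 0 NOR 1 = 0
n2 = n1 NAND z = 0 NAND 1 = 1
n3 = NOT n2 = NOT 1 = 0
n4 = NOT n3 = NOT 0 = 1
n5 = n4 OR n1 = 1 OR 0 = 1
n6 = y NOR n5 = 0 NOR 1 = 0
n7 = n6 OR t = 0 OR 1 = 1
n8 = v OR u = 0 OR 0 = 0
So n7 = 1 and n8 = 0.

x=0 y=0 z=1 w=1 u=0 v=0 t=1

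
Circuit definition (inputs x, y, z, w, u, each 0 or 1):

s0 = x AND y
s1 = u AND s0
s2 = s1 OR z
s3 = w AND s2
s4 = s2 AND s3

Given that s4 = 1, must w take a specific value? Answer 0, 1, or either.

1

s4 = s2 AND s3 must be 1, so both s2 = 1 and s3 = 1.
s2 = s1 OR z must be 1, so at least one of s1, z is 1.
Every assignment with s4 = 1 has w = 1; there are 9 such assignment(s).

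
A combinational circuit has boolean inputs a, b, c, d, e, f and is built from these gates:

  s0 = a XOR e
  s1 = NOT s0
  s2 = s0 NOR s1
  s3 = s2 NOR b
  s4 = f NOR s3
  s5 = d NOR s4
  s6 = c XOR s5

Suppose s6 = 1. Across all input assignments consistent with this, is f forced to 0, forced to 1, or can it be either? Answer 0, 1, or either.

either

Both values of f occur among assignments with s6 = 1:
  f=0: a=0, b=0, c=0, d=0, e=0, f=0
  f=1: a=0, b=0, c=0, d=0, e=0, f=1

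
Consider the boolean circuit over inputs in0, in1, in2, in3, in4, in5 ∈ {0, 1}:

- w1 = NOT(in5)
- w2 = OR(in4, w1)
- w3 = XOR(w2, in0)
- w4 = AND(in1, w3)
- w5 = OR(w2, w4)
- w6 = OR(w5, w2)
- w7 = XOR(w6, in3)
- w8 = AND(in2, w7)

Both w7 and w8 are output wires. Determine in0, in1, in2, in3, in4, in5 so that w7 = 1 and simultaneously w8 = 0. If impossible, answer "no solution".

Check with in0=1 in1=0 in2=0 in3=0 in4=0 in5=0:
w1 = NOT(in5) = NOT 0 = 1
w2 = OR(in4, w1) = OR(0, 1) = 1
w3 = XOR(w2, in0) = XOR(1, 1) = 0
w4 = AND(in1, w3) = AND(0, 0) = 0
w5 = OR(w2, w4) = OR(1, 0) = 1
w6 = OR(w5, w2) = OR(1, 1) = 1
w7 = XOR(w6, in3) = XOR(1, 0) = 1
w8 = AND(in2, w7) = AND(0, 1) = 0
So w7 = 1 and w8 = 0.

in0=1 in1=0 in2=0 in3=0 in4=0 in5=0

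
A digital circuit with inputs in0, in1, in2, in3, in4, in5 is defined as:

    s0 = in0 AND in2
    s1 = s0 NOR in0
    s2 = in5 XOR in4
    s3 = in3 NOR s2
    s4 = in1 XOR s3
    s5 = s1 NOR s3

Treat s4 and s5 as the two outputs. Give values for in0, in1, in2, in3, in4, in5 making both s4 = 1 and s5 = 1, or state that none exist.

in0=1, in1=1, in2=1, in3=0, in4=1, in5=0

Check with in0=1, in1=1, in2=1, in3=0, in4=1, in5=0:
s0 = in0 AND in2 = 1 AND 1 = 1
s1 = s0 NOR in0 = 1 NOR 1 = 0
s2 = in5 XOR in4 = 0 XOR 1 = 1
s3 = in3 NOR s2 = 0 NOR 1 = 0
s4 = in1 XOR s3 = 1 XOR 0 = 1
s5 = s1 NOR s3 = 0 NOR 0 = 1
So s4 = 1 and s5 = 1.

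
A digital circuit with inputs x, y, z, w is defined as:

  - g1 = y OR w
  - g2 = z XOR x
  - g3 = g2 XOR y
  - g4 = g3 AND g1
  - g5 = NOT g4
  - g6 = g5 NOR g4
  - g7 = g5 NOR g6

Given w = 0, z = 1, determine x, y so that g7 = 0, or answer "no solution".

Check with w = 0, z = 1 and x=0, y=1:
g1 = y OR w = 1 OR 0 = 1
g2 = z XOR x = 1 XOR 0 = 1
g3 = g2 XOR y = 1 XOR 1 = 0
g4 = g3 AND g1 = 0 AND 1 = 0
g5 = NOT g4 = NOT 0 = 1
g6 = g5 NOR g4 = 1 NOR 0 = 0
g7 = g5 NOR g6 = 1 NOR 0 = 0
So g7 = 0.

x=0 y=1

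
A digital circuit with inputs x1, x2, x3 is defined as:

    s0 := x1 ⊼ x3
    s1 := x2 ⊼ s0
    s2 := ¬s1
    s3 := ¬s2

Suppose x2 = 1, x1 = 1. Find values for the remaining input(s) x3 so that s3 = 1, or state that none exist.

s3 = ¬s2 must be 1, so s2 = 0.
s2 = ¬s1 must be 0, so s1 = 1.
Check with x2 = 1, x1 = 1 and x3=1:
s0 = x1 ⊼ x3 = 1 ⊼ 1 = 0
s1 = x2 ⊼ s0 = 1 ⊼ 0 = 1
s2 = ¬s1 = ¬1 = 0
s3 = ¬s2 = ¬0 = 1
So s3 = 1.

x3=1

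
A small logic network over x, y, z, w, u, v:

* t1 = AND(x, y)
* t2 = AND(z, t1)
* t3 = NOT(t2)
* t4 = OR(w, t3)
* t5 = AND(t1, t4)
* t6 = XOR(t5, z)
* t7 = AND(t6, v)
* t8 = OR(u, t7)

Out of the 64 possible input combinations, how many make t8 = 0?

t8 = OR(u, t7) must be 0, so both u = 0 and t7 = 0.
Enumerating the 64 input combinations, 23 give t8 = 0 and 41 give t8 = 1.

23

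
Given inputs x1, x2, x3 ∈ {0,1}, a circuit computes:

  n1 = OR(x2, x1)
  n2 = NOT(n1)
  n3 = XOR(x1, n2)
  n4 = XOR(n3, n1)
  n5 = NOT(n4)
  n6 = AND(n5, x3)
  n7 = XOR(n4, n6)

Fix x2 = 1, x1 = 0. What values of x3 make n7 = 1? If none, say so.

x3=1

n7 = XOR(n4, n6) must be 1, so n4 and n6 differ.
Check with x2 = 1, x1 = 0 and x3=1:
n1 = OR(x2, x1) = OR(1, 0) = 1
n2 = NOT(n1) = NOT 1 = 0
n3 = XOR(x1, n2) = XOR(0, 0) = 0
n4 = XOR(n3, n1) = XOR(0, 1) = 1
n5 = NOT(n4) = NOT 1 = 0
n6 = AND(n5, x3) = AND(0, 1) = 0
n7 = XOR(n4, n6) = XOR(1, 0) = 1
So n7 = 1.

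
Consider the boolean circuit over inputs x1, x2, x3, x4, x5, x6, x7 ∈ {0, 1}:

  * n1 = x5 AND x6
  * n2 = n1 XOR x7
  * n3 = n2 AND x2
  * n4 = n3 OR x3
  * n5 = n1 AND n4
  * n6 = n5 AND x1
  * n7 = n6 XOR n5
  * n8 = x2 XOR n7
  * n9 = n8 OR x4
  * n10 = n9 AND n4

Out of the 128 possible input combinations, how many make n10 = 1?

63

n10 = n9 AND n4 must be 1, so both n9 = 1 and n4 = 1.
n9 = n8 OR x4 must be 1, so at least one of n8, x4 is 1.
Enumerating the 128 input combinations, 63 give n10 = 1 and 65 give n10 = 0.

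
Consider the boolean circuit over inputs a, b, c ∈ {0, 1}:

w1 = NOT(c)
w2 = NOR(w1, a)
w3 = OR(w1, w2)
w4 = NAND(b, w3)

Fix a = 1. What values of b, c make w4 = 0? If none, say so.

w4 = NAND(b, w3) must be 0, so both b = 1 and w3 = 1.
w3 = OR(w1, w2) must be 1, so at least one of w1, w2 is 1.
Check with a = 1 and b=1, c=0:
w1 = NOT(c) = NOT 0 = 1
w2 = NOR(w1, a) = NOR(1, 1) = 0
w3 = OR(w1, w2) = OR(1, 0) = 1
w4 = NAND(b, w3) = NAND(1, 1) = 0
So w4 = 0.

b=1, c=0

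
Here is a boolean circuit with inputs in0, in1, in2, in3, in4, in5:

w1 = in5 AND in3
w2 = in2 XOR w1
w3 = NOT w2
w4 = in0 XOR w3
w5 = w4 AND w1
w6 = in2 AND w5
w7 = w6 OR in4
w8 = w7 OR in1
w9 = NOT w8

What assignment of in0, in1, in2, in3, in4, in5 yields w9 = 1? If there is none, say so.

w9 = NOT w8 must be 1, so w8 = 0.
Check with in0=1, in1=0, in2=1, in3=0, in4=0, in5=0:
w1 = in5 AND in3 = 0 AND 0 = 0
w2 = in2 XOR w1 = 1 XOR 0 = 1
w3 = NOT w2 = NOT 1 = 0
w4 = in0 XOR w3 = 1 XOR 0 = 1
w5 = w4 AND w1 = 1 AND 0 = 0
w6 = in2 AND w5 = 1 AND 0 = 0
w7 = w6 OR in4 = 0 OR 0 = 0
w8 = w7 OR in1 = 0 OR 0 = 0
w9 = NOT w8 = NOT 0 = 1
So w9 = 1 as required.

in0=1, in1=0, in2=1, in3=0, in4=0, in5=0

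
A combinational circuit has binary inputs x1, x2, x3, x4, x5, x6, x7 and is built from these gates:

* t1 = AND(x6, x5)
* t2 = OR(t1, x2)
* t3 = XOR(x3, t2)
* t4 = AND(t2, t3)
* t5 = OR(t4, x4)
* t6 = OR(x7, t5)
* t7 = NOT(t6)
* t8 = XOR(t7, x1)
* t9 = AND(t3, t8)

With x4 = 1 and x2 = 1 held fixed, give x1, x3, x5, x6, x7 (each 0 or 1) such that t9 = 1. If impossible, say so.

t9 = AND(t3, t8) must be 1, so both t3 = 1 and t8 = 1.
Check with x4 = 1 and x2 = 1 and x1=1, x3=0, x5=1, x6=1, x7=1:
t1 = AND(x6, x5) = AND(1, 1) = 1
t2 = OR(t1, x2) = OR(1, 1) = 1
t3 = XOR(x3, t2) = XOR(0, 1) = 1
t4 = AND(t2, t3) = AND(1, 1) = 1
t5 = OR(t4, x4) = OR(1, 1) = 1
t6 = OR(x7, t5) = OR(1, 1) = 1
t7 = NOT(t6) = NOT 1 = 0
t8 = XOR(t7, x1) = XOR(0, 1) = 1
t9 = AND(t3, t8) = AND(1, 1) = 1
So t9 = 1.

x1=1, x3=0, x5=1, x6=1, x7=1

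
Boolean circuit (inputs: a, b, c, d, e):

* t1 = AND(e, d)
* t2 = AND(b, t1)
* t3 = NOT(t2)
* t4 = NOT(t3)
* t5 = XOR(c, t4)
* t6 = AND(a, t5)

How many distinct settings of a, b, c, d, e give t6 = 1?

t6 = AND(a, t5) must be 1, so both a = 1 and t5 = 1.
t5 = XOR(c, t4) must be 1, so c and t4 differ.
Enumerating the 32 input combinations, 8 give t6 = 1 and 24 give t6 = 0.

8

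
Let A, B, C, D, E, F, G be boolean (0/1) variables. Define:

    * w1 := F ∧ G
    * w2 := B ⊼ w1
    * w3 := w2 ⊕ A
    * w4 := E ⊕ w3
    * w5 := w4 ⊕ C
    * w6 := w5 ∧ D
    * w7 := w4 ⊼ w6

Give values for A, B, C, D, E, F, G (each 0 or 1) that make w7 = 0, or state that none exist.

A=1, B=0, C=0, D=1, E=1, F=0, G=0

w7 = w4 ⊼ w6 must be 0, so both w4 = 1 and w6 = 1.
Check with A=1, B=0, C=0, D=1, E=1, F=0, G=0:
w1 = F ∧ G = 0 ∧ 0 = 0
w2 = B ⊼ w1 = 0 ⊼ 0 = 1
w3 = w2 ⊕ A = 1 ⊕ 1 = 0
w4 = E ⊕ w3 = 1 ⊕ 0 = 1
w5 = w4 ⊕ C = 1 ⊕ 0 = 1
w6 = w5 ∧ D = 1 ∧ 1 = 1
w7 = w4 ⊼ w6 = 1 ⊼ 1 = 0
So w7 = 0 as required.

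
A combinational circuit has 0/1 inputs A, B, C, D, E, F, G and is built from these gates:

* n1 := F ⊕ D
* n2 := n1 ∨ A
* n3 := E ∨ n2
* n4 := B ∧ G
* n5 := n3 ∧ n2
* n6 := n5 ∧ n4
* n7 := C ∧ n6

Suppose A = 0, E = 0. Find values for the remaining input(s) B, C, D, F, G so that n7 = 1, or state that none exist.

n7 = C ∧ n6 must be 1, so both C = 1 and n6 = 1.
Check with A = 0, E = 0 and B=1, C=1, D=0, F=1, G=1:
n1 = F ⊕ D = 1 ⊕ 0 = 1
n2 = n1 ∨ A = 1 ∨ 0 = 1
n3 = E ∨ n2 = 0 ∨ 1 = 1
n4 = B ∧ G = 1 ∧ 1 = 1
n5 = n3 ∧ n2 = 1 ∧ 1 = 1
n6 = n5 ∧ n4 = 1 ∧ 1 = 1
n7 = C ∧ n6 = 1 ∧ 1 = 1
So n7 = 1.

B=1 C=1 D=0 F=1 G=1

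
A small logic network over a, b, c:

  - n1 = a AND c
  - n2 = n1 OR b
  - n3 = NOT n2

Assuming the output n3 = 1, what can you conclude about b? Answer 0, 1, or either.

0

n3 = NOT n2 must be 1, so n2 = 0.
n2 = n1 OR b must be 0, so both n1 = 0 and b = 0.
Every assignment with n3 = 1 has b = 0; there are 3 such assignment(s).
  a=0, b=0, c=0
  a=0, b=0, c=1
  a=1, b=0, c=0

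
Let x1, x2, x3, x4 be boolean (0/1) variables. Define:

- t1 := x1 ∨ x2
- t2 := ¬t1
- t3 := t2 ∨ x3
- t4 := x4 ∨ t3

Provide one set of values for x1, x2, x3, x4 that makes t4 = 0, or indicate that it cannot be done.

t4 = x4 ∨ t3 must be 0, so both x4 = 0 and t3 = 0.
Check with x1=0, x2=1, x3=0, x4=0:
t1 = x1 ∨ x2 = 0 ∨ 1 = 1
t2 = ¬t1 = ¬1 = 0
t3 = t2 ∨ x3 = 0 ∨ 0 = 0
t4 = x4 ∨ t3 = 0 ∨ 0 = 0
So t4 = 0 as required.

x1=0, x2=1, x3=0, x4=0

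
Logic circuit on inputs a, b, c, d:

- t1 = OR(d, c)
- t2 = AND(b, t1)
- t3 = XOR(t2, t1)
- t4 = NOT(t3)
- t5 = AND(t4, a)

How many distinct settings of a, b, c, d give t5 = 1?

5

t5 = AND(t4, a) must be 1, so both t4 = 1 and a = 1.
Satisfying assignments:
  a=1, b=0, c=0, d=0
  a=1, b=1, c=0, d=0
  a=1, b=1, c=0, d=1
  a=1, b=1, c=1, d=0
  a=1, b=1, c=1, d=1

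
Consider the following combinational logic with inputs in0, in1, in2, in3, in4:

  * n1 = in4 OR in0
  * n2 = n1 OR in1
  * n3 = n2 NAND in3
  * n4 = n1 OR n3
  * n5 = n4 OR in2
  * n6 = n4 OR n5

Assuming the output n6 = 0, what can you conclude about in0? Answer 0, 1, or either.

0

n6 = n4 OR n5 must be 0, so both n4 = 0 and n5 = 0.
n4 = n1 OR n3 must be 0, so both n1 = 0 and n3 = 0.
n5 = n4 OR in2 must be 0, so both n4 = 0 and in2 = 0.
Every assignment with n6 = 0 has in0 = 0; there are 1 such assignment(s).
  in0=0, in1=1, in2=0, in3=1, in4=0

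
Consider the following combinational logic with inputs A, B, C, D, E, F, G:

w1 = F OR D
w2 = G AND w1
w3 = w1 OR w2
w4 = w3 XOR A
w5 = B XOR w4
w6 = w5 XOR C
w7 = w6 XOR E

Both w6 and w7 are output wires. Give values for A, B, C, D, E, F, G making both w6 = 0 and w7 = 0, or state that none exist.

A=1, B=0, C=1, D=0, E=0, F=0, G=1

Check with A=1, B=0, C=1, D=0, E=0, F=0, G=1:
w1 = F OR D = 0 OR 0 = 0
w2 = G AND w1 = 1 AND 0 = 0
w3 = w1 OR w2 = 0 OR 0 = 0
w4 = w3 XOR A = 0 XOR 1 = 1
w5 = B XOR w4 = 0 XOR 1 = 1
w6 = w5 XOR C = 1 XOR 1 = 0
w7 = w6 XOR E = 0 XOR 0 = 0
So w6 = 0 and w7 = 0.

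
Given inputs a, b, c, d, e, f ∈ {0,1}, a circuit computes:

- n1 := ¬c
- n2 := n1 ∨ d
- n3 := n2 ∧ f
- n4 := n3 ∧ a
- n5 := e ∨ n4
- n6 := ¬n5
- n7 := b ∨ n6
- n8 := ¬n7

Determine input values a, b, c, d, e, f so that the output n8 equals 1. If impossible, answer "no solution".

a=1 b=0 c=1 d=0 e=1 f=1

n8 = ¬n7 must be 1, so n7 = 0.
n7 = b ∨ n6 must be 0, so both b = 0 and n6 = 0.
Check with a=1 b=0 c=1 d=0 e=1 f=1:
n1 = ¬c = ¬1 = 0
n2 = n1 ∨ d = 0 ∨ 0 = 0
n3 = n2 ∧ f = 0 ∧ 1 = 0
n4 = n3 ∧ a = 0 ∧ 1 = 0
n5 = e ∨ n4 = 1 ∨ 0 = 1
n6 = ¬n5 = ¬1 = 0
n7 = b ∨ n6 = 0 ∨ 0 = 0
n8 = ¬n7 = ¬0 = 1
So n8 = 1 as required.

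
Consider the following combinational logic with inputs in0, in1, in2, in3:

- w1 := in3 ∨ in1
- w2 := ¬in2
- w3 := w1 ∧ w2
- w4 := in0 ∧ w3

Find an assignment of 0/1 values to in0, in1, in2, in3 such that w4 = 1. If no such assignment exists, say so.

in0=1, in1=1, in2=0, in3=1

w4 = in0 ∧ w3 must be 1, so both in0 = 1 and w3 = 1.
w3 = w1 ∧ w2 must be 1, so both w1 = 1 and w2 = 1.
Check with in0=1, in1=1, in2=0, in3=1:
w1 = in3 ∨ in1 = 1 ∨ 1 = 1
w2 = ¬in2 = ¬0 = 1
w3 = w1 ∧ w2 = 1 ∧ 1 = 1
w4 = in0 ∧ w3 = 1 ∧ 1 = 1
So w4 = 1 as required.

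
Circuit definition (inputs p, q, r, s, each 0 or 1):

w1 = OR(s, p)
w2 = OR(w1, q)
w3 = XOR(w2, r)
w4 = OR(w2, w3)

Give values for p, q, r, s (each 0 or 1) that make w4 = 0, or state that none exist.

p=0 q=0 r=0 s=0

w4 = OR(w2, w3) must be 0, so both w2 = 0 and w3 = 0.
Check with p=0 q=0 r=0 s=0:
w1 = OR(s, p) = OR(0, 0) = 0
w2 = OR(w1, q) = OR(0, 0) = 0
w3 = XOR(w2, r) = XOR(0, 0) = 0
w4 = OR(w2, w3) = OR(0, 0) = 0
So w4 = 0 as required.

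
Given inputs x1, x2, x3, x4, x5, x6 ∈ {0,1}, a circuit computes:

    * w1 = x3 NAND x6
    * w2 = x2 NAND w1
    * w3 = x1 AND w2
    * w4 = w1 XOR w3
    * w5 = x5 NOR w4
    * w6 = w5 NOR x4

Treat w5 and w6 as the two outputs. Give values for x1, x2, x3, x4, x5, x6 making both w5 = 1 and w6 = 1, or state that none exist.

no solution exists

Across all 64 input combinations, none give both w5 = 1 and w6 = 1.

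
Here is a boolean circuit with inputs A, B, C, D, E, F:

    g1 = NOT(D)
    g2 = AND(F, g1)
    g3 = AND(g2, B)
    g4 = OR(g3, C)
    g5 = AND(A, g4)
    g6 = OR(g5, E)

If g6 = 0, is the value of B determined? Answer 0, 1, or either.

either

Both values of B occur among assignments with g6 = 0:
  B=0: A=0, B=0, C=0, D=0, E=0, F=0
  B=1: A=0, B=1, C=0, D=0, E=0, F=0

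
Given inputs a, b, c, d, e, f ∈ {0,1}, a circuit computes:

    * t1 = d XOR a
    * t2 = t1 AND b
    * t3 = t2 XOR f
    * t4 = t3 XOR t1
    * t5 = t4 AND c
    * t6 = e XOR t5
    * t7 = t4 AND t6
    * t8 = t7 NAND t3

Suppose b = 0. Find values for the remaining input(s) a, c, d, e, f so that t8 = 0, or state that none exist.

t8 = t7 NAND t3 must be 0, so both t7 = 1 and t3 = 1.
t7 = t4 AND t6 must be 1, so both t4 = 1 and t6 = 1.
Check with b = 0 and a=1, c=1, d=1, e=0, f=1:
t1 = d XOR a = 1 XOR 1 = 0
t2 = t1 AND b = 0 AND 0 = 0
t3 = t2 XOR f = 0 XOR 1 = 1
t4 = t3 XOR t1 = 1 XOR 0 = 1
t5 = t4 AND c = 1 AND 1 = 1
t6 = e XOR t5 = 0 XOR 1 = 1
t7 = t4 AND t6 = 1 AND 1 = 1
t8 = t7 NAND t3 = 1 NAND 1 = 0
So t8 = 0.

a=1, c=1, d=1, e=0, f=1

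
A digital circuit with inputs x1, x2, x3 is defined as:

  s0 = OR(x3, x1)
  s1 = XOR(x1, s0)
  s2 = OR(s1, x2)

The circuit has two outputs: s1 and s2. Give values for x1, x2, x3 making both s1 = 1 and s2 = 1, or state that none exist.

Check with x1=0 x2=0 x3=1:
s0 = OR(x3, x1) = OR(1, 0) = 1
s1 = XOR(x1, s0) = XOR(0, 1) = 1
s2 = OR(s1, x2) = OR(1, 0) = 1
So s1 = 1 and s2 = 1.

x1=0 x2=0 x3=1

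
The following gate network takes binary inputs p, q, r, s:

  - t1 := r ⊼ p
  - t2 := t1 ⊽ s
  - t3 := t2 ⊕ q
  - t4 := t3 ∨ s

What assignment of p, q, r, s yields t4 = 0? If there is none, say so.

t4 = t3 ∨ s must be 0, so both t3 = 0 and s = 0.
t3 = t2 ⊕ q must be 0, so t2 and q are equal.
Check with p=1 q=1 r=1 s=0:
t1 = r ⊼ p = 1 ⊼ 1 = 0
t2 = t1 ⊽ s = 0 ⊽ 0 = 1
t3 = t2 ⊕ q = 1 ⊕ 1 = 0
t4 = t3 ∨ s = 0 ∨ 0 = 0
So t4 = 0 as required.

p=1 q=1 r=1 s=0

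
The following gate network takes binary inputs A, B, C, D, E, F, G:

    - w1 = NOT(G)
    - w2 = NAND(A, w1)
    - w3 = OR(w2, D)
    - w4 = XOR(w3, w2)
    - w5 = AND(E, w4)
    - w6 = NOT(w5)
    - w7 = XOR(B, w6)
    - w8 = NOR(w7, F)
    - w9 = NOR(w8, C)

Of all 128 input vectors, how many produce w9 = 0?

80

w9 = NOR(w8, C) must be 0, so at least one of w8, C is 1.
Enumerating the 128 input combinations, 80 give w9 = 0 and 48 give w9 = 1.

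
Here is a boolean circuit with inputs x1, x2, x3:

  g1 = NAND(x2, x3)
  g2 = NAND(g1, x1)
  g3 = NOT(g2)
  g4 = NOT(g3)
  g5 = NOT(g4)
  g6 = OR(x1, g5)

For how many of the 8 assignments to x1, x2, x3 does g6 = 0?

4

g6 = OR(x1, g5) must be 0, so both x1 = 0 and g5 = 0.
Satisfying assignments:
  x1=0, x2=0, x3=0
  x1=0, x2=0, x3=1
  x1=0, x2=1, x3=0
  x1=0, x2=1, x3=1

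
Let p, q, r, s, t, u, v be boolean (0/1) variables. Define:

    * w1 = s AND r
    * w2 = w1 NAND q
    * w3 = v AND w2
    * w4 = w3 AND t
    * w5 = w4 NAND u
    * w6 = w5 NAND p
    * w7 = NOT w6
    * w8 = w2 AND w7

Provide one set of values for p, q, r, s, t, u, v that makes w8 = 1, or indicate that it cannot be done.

w8 = w2 AND w7 must be 1, so both w2 = 1 and w7 = 1.
w2 = w1 NAND q must be 1, so at least one of w1, q is 0.
w7 = NOT w6 must be 1, so w6 = 0.
Check with p=1, q=0, r=1, s=1, t=0, u=1, v=1:
w1 = s AND r = 1 AND 1 = 1
w2 = w1 NAND q = 1 NAND 0 = 1
w3 = v AND w2 = 1 AND 1 = 1
w4 = w3 AND t = 1 AND 0 = 0
w5 = w4 NAND u = 0 NAND 1 = 1
w6 = w5 NAND p = 1 NAND 1 = 0
w7 = NOT w6 = NOT 0 = 1
w8 = w2 AND w7 = 1 AND 1 = 1
So w8 = 1 as required.

p=1, q=0, r=1, s=1, t=0, u=1, v=1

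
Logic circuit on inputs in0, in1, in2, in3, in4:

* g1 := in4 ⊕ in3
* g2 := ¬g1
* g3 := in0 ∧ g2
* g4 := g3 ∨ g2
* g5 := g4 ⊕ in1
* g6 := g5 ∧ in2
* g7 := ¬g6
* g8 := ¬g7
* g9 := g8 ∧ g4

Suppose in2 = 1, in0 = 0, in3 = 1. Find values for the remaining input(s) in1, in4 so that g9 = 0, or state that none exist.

g9 = g8 ∧ g4 must be 0, so at least one of g8, g4 is 0.
Check with in2 = 1, in0 = 0, in3 = 1 and in1=0, in4=0:
g1 = in4 ⊕ in3 = 0 ⊕ 1 = 1
g2 = ¬g1 = ¬1 = 0
g3 = in0 ∧ g2 = 0 ∧ 0 = 0
g4 = g3 ∨ g2 = 0 ∨ 0 = 0
g5 = g4 ⊕ in1 = 0 ⊕ 0 = 0
g6 = g5 ∧ in2 = 0 ∧ 1 = 0
g7 = ¬g6 = ¬0 = 1
g8 = ¬g7 = ¬1 = 0
g9 = g8 ∧ g4 = 0 ∧ 0 = 0
So g9 = 0.

in1=0 in4=0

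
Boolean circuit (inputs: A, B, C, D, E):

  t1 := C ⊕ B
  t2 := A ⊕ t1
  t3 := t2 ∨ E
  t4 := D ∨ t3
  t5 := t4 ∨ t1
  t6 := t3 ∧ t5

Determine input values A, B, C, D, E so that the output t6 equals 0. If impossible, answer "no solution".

Check with A=1, B=1, C=0, D=1, E=0:
t1 = C ⊕ B = 0 ⊕ 1 = 1
t2 = A ⊕ t1 = 1 ⊕ 1 = 0
t3 = t2 ∨ E = 0 ∨ 0 = 0
t4 = D ∨ t3 = 1 ∨ 0 = 1
t5 = t4 ∨ t1 = 1 ∨ 1 = 1
t6 = t3 ∧ t5 = 0 ∧ 1 = 0
So t6 = 0 as required.

A=1, B=1, C=0, D=1, E=0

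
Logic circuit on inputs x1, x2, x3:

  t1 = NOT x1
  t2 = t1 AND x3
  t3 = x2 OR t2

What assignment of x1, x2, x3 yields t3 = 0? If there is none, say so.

x1=1, x2=0, x3=1

t3 = x2 OR t2 must be 0, so both x2 = 0 and t2 = 0.
t2 = t1 AND x3 must be 0, so at least one of t1, x3 is 0.
Check with x1=1, x2=0, x3=1:
t1 = NOT x1 = NOT 1 = 0
t2 = t1 AND x3 = 0 AND 1 = 0
t3 = x2 OR t2 = 0 OR 0 = 0
So t3 = 0 as required.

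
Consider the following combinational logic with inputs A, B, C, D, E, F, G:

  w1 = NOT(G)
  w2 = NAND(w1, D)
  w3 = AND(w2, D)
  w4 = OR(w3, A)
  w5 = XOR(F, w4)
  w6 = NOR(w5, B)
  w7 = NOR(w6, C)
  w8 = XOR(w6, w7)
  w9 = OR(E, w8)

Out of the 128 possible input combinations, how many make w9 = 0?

w9 = OR(E, w8) must be 0, so both E = 0 and w8 = 0.
Enumerating the 128 input combinations, 24 give w9 = 0 and 104 give w9 = 1.

24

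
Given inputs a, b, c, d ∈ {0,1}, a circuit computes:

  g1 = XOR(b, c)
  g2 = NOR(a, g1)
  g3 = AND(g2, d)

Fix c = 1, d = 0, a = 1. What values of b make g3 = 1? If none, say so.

no solution exists

With c = 1, d = 0, a = 1 fixed, none of the 2 settings of b give g3 = 1.
For example, with b=1:
g1 = XOR(b, c) = XOR(1, 1) = 0
g2 = NOR(a, g1) = NOR(1, 0) = 0
g3 = AND(g2, d) = AND(0, 0) = 0
giving g3 = 0 ≠ 1.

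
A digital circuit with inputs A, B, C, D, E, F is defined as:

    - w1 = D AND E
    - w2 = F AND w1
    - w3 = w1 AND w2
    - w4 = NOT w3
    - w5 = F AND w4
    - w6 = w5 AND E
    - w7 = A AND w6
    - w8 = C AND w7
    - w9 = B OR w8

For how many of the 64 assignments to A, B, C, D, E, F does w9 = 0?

w9 = B OR w8 must be 0, so both B = 0 and w8 = 0.
Enumerating the 64 input combinations, 31 give w9 = 0 and 33 give w9 = 1.

31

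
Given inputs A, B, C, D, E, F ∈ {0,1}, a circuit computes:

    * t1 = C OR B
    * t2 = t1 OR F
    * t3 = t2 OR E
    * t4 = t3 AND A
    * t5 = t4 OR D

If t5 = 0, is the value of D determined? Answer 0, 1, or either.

0

t5 = t4 OR D must be 0, so both t4 = 0 and D = 0.
t4 = t3 AND A must be 0, so at least one of t3, A is 0.
Every assignment with t5 = 0 has D = 0; there are 17 such assignment(s).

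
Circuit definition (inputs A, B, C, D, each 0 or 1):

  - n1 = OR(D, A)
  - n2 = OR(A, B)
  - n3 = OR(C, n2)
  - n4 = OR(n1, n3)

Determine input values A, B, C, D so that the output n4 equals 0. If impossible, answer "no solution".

n4 = OR(n1, n3) must be 0, so both n1 = 0 and n3 = 0.
n1 = OR(D, A) must be 0, so both D = 0 and A = 0.
n3 = OR(C, n2) must be 0, so both C = 0 and n2 = 0.
Check with A=0 B=0 C=0 D=0:
n1 = OR(D, A) = OR(0, 0) = 0
n2 = OR(A, B) = OR(0, 0) = 0
n3 = OR(C, n2) = OR(0, 0) = 0
n4 = OR(n1, n3) = OR(0, 0) = 0
So n4 = 0 as required.

A=0 B=0 C=0 D=0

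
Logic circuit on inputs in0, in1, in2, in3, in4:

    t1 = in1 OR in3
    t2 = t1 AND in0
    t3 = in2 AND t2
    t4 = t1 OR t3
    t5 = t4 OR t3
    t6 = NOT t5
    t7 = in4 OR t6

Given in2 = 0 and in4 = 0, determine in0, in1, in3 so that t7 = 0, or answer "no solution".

Check with in2 = 0 and in4 = 0 and in0=0, in1=1, in3=0:
t1 = in1 OR in3 = 1 OR 0 = 1
t2 = t1 AND in0 = 1 AND 0 = 0
t3 = in2 AND t2 = 0 AND 0 = 0
t4 = t1 OR t3 = 1 OR 0 = 1
t5 = t4 OR t3 = 1 OR 0 = 1
t6 = NOT t5 = NOT 1 = 0
t7 = in4 OR t6 = 0 OR 0 = 0
So t7 = 0.

in0=0 in1=1 in3=0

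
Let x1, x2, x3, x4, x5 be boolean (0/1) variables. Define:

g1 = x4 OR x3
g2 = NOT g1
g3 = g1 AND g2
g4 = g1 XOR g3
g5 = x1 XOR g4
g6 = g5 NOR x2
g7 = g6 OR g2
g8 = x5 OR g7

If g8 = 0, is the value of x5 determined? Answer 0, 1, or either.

g8 = x5 OR g7 must be 0, so both x5 = 0 and g7 = 0.
Every assignment with g8 = 0 has x5 = 0; there are 9 such assignment(s).

0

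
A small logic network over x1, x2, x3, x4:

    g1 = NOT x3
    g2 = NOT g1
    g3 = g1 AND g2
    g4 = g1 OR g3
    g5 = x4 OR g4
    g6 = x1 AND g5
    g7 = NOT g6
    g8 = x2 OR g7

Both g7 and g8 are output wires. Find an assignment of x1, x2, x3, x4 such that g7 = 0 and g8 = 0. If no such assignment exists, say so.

x1=1, x2=0, x3=0, x4=0

Check with x1=1, x2=0, x3=0, x4=0:
g1 = NOT x3 = NOT 0 = 1
g2 = NOT g1 = NOT 1 = 0
g3 = g1 AND g2 = 1 AND 0 = 0
g4 = g1 OR g3 = 1 OR 0 = 1
g5 = x4 OR g4 = 0 OR 1 = 1
g6 = x1 AND g5 = 1 AND 1 = 1
g7 = NOT g6 = NOT 1 = 0
g8 = x2 OR g7 = 0 OR 0 = 0
So g7 = 0 and g8 = 0.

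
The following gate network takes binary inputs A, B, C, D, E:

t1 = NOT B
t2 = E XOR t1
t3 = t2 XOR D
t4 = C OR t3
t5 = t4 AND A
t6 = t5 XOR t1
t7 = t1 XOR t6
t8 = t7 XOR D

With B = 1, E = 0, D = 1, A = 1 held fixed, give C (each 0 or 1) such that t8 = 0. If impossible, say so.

C=1

Check with B = 1, E = 0, D = 1, A = 1 and C=1:
t1 = NOT B = NOT 1 = 0
t2 = E XOR t1 = 0 XOR 0 = 0
t3 = t2 XOR D = 0 XOR 1 = 1
t4 = C OR t3 = 1 OR 1 = 1
t5 = t4 AND A = 1 AND 1 = 1
t6 = t5 XOR t1 = 1 XOR 0 = 1
t7 = t1 XOR t6 = 0 XOR 1 = 1
t8 = t7 XOR D = 1 XOR 1 = 0
So t8 = 0.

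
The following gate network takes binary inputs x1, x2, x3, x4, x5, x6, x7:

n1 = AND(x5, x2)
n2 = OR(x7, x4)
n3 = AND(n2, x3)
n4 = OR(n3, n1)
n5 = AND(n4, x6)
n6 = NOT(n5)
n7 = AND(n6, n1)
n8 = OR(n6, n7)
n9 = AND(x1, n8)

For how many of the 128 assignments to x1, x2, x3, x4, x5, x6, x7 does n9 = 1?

47

n9 = AND(x1, n8) must be 1, so both x1 = 1 and n8 = 1.
n8 = OR(n6, n7) must be 1, so at least one of n6, n7 is 1.
Enumerating the 128 input combinations, 47 give n9 = 1 and 81 give n9 = 0.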